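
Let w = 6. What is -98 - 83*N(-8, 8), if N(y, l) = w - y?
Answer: -1260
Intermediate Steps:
N(y, l) = 6 - y
-98 - 83*N(-8, 8) = -98 - 83*(6 - 1*(-8)) = -98 - 83*(6 + 8) = -98 - 83*14 = -98 - 1162 = -1260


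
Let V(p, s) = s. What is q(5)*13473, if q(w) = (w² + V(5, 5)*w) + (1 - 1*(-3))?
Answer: 727542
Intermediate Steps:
q(w) = 4 + w² + 5*w (q(w) = (w² + 5*w) + (1 - 1*(-3)) = (w² + 5*w) + (1 + 3) = (w² + 5*w) + 4 = 4 + w² + 5*w)
q(5)*13473 = (4 + 5² + 5*5)*13473 = (4 + 25 + 25)*13473 = 54*13473 = 727542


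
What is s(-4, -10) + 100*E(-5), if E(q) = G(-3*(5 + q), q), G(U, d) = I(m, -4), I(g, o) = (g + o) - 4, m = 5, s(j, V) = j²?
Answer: -284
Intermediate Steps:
I(g, o) = -4 + g + o
G(U, d) = -3 (G(U, d) = -4 + 5 - 4 = -3)
E(q) = -3
s(-4, -10) + 100*E(-5) = (-4)² + 100*(-3) = 16 - 300 = -284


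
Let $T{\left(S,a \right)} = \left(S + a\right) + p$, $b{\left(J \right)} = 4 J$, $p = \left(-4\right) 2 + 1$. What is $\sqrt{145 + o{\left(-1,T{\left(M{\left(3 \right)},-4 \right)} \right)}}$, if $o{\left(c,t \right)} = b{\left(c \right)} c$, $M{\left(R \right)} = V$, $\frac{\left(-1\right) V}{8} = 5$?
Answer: $\sqrt{149} \approx 12.207$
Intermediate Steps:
$V = -40$ ($V = \left(-8\right) 5 = -40$)
$M{\left(R \right)} = -40$
$p = -7$ ($p = -8 + 1 = -7$)
$T{\left(S,a \right)} = -7 + S + a$ ($T{\left(S,a \right)} = \left(S + a\right) - 7 = -7 + S + a$)
$o{\left(c,t \right)} = 4 c^{2}$ ($o{\left(c,t \right)} = 4 c c = 4 c^{2}$)
$\sqrt{145 + o{\left(-1,T{\left(M{\left(3 \right)},-4 \right)} \right)}} = \sqrt{145 + 4 \left(-1\right)^{2}} = \sqrt{145 + 4 \cdot 1} = \sqrt{145 + 4} = \sqrt{149}$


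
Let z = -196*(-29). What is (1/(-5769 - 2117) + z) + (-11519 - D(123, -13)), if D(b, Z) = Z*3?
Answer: -45707257/7886 ≈ -5796.0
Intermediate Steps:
z = 5684
D(b, Z) = 3*Z
(1/(-5769 - 2117) + z) + (-11519 - D(123, -13)) = (1/(-5769 - 2117) + 5684) + (-11519 - 3*(-13)) = (1/(-7886) + 5684) + (-11519 - 1*(-39)) = (-1/7886 + 5684) + (-11519 + 39) = 44824023/7886 - 11480 = -45707257/7886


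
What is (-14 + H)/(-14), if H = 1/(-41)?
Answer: 575/574 ≈ 1.0017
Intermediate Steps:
H = -1/41 ≈ -0.024390
(-14 + H)/(-14) = (-14 - 1/41)/(-14) = -1/14*(-575/41) = 575/574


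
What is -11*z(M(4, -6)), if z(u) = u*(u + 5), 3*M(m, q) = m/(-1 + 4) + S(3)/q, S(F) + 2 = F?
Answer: -7469/324 ≈ -23.052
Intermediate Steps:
S(F) = -2 + F
M(m, q) = 1/(3*q) + m/9 (M(m, q) = (m/(-1 + 4) + (-2 + 3)/q)/3 = (m/3 + 1/q)/3 = (1/q + m/3)/3 = 1/(3*q) + m/9)
z(u) = u*(5 + u)
-11*z(M(4, -6)) = -11*(⅑)*(3 + 4*(-6))/(-6)*(5 + (⅑)*(3 + 4*(-6))/(-6)) = -11*(⅑)*(-⅙)*(3 - 24)*(5 + (⅑)*(-⅙)*(3 - 24)) = -11*(⅑)*(-⅙)*(-21)*(5 + (⅑)*(-⅙)*(-21)) = -77*(5 + 7/18)/18 = -77*97/(18*18) = -11*679/324 = -7469/324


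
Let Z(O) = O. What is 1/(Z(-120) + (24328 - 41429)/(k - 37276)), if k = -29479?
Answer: -66755/7993499 ≈ -0.0083512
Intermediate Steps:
1/(Z(-120) + (24328 - 41429)/(k - 37276)) = 1/(-120 + (24328 - 41429)/(-29479 - 37276)) = 1/(-120 - 17101/(-66755)) = 1/(-120 - 17101*(-1/66755)) = 1/(-120 + 17101/66755) = 1/(-7993499/66755) = -66755/7993499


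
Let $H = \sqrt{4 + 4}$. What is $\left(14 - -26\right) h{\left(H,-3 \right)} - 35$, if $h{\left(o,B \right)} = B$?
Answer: $-155$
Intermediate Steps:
$H = 2 \sqrt{2}$ ($H = \sqrt{8} = 2 \sqrt{2} \approx 2.8284$)
$\left(14 - -26\right) h{\left(H,-3 \right)} - 35 = \left(14 - -26\right) \left(-3\right) - 35 = \left(14 + 26\right) \left(-3\right) - 35 = 40 \left(-3\right) - 35 = -120 - 35 = -155$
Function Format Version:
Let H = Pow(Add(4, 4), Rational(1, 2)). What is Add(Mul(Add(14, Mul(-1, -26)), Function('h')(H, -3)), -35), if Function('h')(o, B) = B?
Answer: -155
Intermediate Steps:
H = Mul(2, Pow(2, Rational(1, 2))) (H = Pow(8, Rational(1, 2)) = Mul(2, Pow(2, Rational(1, 2))) ≈ 2.8284)
Add(Mul(Add(14, Mul(-1, -26)), Function('h')(H, -3)), -35) = Add(Mul(Add(14, Mul(-1, -26)), -3), -35) = Add(Mul(Add(14, 26), -3), -35) = Add(Mul(40, -3), -35) = Add(-120, -35) = -155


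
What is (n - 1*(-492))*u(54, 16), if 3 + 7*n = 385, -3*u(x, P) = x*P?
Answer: -1101888/7 ≈ -1.5741e+5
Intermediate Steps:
u(x, P) = -P*x/3 (u(x, P) = -x*P/3 = -P*x/3)
n = 382/7 (n = -3/7 + (⅐)*385 = -3/7 + 55 = 382/7 ≈ 54.571)
(n - 1*(-492))*u(54, 16) = (382/7 - 1*(-492))*(-⅓*16*54) = (382/7 + 492)*(-288) = (3826/7)*(-288) = -1101888/7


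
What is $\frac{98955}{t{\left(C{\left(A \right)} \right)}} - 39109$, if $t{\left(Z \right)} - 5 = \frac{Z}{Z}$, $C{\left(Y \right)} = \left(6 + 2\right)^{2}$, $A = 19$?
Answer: $- \frac{45233}{2} \approx -22617.0$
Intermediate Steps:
$C{\left(Y \right)} = 64$ ($C{\left(Y \right)} = 8^{2} = 64$)
$t{\left(Z \right)} = 6$ ($t{\left(Z \right)} = 5 + \frac{Z}{Z} = 5 + 1 = 6$)
$\frac{98955}{t{\left(C{\left(A \right)} \right)}} - 39109 = \frac{98955}{6} - 39109 = 98955 \cdot \frac{1}{6} - 39109 = \frac{32985}{2} - 39109 = - \frac{45233}{2}$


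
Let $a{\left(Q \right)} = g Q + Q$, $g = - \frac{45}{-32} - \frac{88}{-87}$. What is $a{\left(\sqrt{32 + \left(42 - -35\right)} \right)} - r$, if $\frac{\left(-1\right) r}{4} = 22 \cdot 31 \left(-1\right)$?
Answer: $-2728 + \frac{9515 \sqrt{109}}{2784} \approx -2692.3$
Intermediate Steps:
$g = \frac{6731}{2784}$ ($g = \left(-45\right) \left(- \frac{1}{32}\right) - - \frac{88}{87} = \frac{45}{32} + \frac{88}{87} = \frac{6731}{2784} \approx 2.4177$)
$a{\left(Q \right)} = \frac{9515 Q}{2784}$ ($a{\left(Q \right)} = \frac{6731 Q}{2784} + Q = \frac{9515 Q}{2784}$)
$r = 2728$ ($r = - 4 \cdot 22 \cdot 31 \left(-1\right) = - 4 \cdot 682 \left(-1\right) = \left(-4\right) \left(-682\right) = 2728$)
$a{\left(\sqrt{32 + \left(42 - -35\right)} \right)} - r = \frac{9515 \sqrt{32 + \left(42 - -35\right)}}{2784} - 2728 = \frac{9515 \sqrt{32 + \left(42 + 35\right)}}{2784} - 2728 = \frac{9515 \sqrt{32 + 77}}{2784} - 2728 = \frac{9515 \sqrt{109}}{2784} - 2728 = -2728 + \frac{9515 \sqrt{109}}{2784}$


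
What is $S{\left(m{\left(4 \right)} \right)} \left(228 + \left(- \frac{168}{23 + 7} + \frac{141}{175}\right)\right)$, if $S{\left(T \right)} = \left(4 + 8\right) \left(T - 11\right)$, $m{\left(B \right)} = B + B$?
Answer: $- \frac{1406196}{175} \approx -8035.4$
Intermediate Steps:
$m{\left(B \right)} = 2 B$
$S{\left(T \right)} = -132 + 12 T$ ($S{\left(T \right)} = 12 \left(-11 + T\right) = -132 + 12 T$)
$S{\left(m{\left(4 \right)} \right)} \left(228 + \left(- \frac{168}{23 + 7} + \frac{141}{175}\right)\right) = \left(-132 + 12 \cdot 2 \cdot 4\right) \left(228 + \left(- \frac{168}{23 + 7} + \frac{141}{175}\right)\right) = \left(-132 + 12 \cdot 8\right) \left(228 + \left(- \frac{168}{30} + 141 \cdot \frac{1}{175}\right)\right) = \left(-132 + 96\right) \left(228 + \left(\left(-168\right) \frac{1}{30} + \frac{141}{175}\right)\right) = - 36 \left(228 + \left(- \frac{28}{5} + \frac{141}{175}\right)\right) = - 36 \left(228 - \frac{839}{175}\right) = \left(-36\right) \frac{39061}{175} = - \frac{1406196}{175}$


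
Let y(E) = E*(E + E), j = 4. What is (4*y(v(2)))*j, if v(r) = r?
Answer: 128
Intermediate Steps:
y(E) = 2*E² (y(E) = E*(2*E) = 2*E²)
(4*y(v(2)))*j = (4*(2*2²))*4 = (4*(2*4))*4 = (4*8)*4 = 32*4 = 128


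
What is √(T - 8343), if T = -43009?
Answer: 14*I*√262 ≈ 226.61*I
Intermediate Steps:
√(T - 8343) = √(-43009 - 8343) = √(-51352) = 14*I*√262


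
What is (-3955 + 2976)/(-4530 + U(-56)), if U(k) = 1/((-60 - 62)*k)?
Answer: 6688528/30948959 ≈ 0.21611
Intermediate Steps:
U(k) = -1/(122*k) (U(k) = 1/((-122)*k) = -1/(122*k))
(-3955 + 2976)/(-4530 + U(-56)) = (-3955 + 2976)/(-4530 - 1/122/(-56)) = -979/(-4530 - 1/122*(-1/56)) = -979/(-4530 + 1/6832) = -979/(-30948959/6832) = -979*(-6832/30948959) = 6688528/30948959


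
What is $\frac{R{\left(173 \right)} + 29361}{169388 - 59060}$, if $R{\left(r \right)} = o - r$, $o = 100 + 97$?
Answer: $\frac{9795}{36776} \approx 0.26634$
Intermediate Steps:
$o = 197$
$R{\left(r \right)} = 197 - r$
$\frac{R{\left(173 \right)} + 29361}{169388 - 59060} = \frac{\left(197 - 173\right) + 29361}{169388 - 59060} = \frac{\left(197 - 173\right) + 29361}{110328} = \left(24 + 29361\right) \frac{1}{110328} = 29385 \cdot \frac{1}{110328} = \frac{9795}{36776}$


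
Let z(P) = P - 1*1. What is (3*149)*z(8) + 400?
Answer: 3529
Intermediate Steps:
z(P) = -1 + P (z(P) = P - 1 = -1 + P)
(3*149)*z(8) + 400 = (3*149)*(-1 + 8) + 400 = 447*7 + 400 = 3129 + 400 = 3529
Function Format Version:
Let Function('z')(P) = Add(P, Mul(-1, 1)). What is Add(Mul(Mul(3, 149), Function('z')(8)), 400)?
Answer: 3529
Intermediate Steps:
Function('z')(P) = Add(-1, P) (Function('z')(P) = Add(P, -1) = Add(-1, P))
Add(Mul(Mul(3, 149), Function('z')(8)), 400) = Add(Mul(Mul(3, 149), Add(-1, 8)), 400) = Add(Mul(447, 7), 400) = Add(3129, 400) = 3529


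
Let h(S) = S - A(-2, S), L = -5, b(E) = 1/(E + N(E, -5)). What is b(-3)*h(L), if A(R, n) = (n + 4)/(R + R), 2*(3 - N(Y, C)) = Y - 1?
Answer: -21/8 ≈ -2.6250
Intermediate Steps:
N(Y, C) = 7/2 - Y/2 (N(Y, C) = 3 - (Y - 1)/2 = 3 - (-1 + Y)/2 = 3 + (½ - Y/2) = 7/2 - Y/2)
b(E) = 1/(7/2 + E/2) (b(E) = 1/(E + (7/2 - E/2)) = 1/(7/2 + E/2))
A(R, n) = (4 + n)/(2*R) (A(R, n) = (4 + n)/((2*R)) = (4 + n)*(1/(2*R)) = (4 + n)/(2*R))
h(S) = 1 + 5*S/4 (h(S) = S - (4 + S)/(2*(-2)) = S - (-1)*(4 + S)/(2*2) = S - (-1 - S/4) = S + (1 + S/4) = 1 + 5*S/4)
b(-3)*h(L) = (2/(7 - 3))*(1 + (5/4)*(-5)) = (2/4)*(1 - 25/4) = (2*(¼))*(-21/4) = (½)*(-21/4) = -21/8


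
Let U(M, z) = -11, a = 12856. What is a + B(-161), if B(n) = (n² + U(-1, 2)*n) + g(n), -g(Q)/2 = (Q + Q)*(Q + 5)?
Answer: -59916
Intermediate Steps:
g(Q) = -4*Q*(5 + Q) (g(Q) = -2*(Q + Q)*(Q + 5) = -2*2*Q*(5 + Q) = -4*Q*(5 + Q))
B(n) = n² - 11*n - 4*n*(5 + n) (B(n) = (n² - 11*n) - 4*n*(5 + n) = n² - 11*n - 4*n*(5 + n))
a + B(-161) = 12856 - 161*(-31 - 3*(-161)) = 12856 - 161*(-31 + 483) = 12856 - 161*452 = 12856 - 72772 = -59916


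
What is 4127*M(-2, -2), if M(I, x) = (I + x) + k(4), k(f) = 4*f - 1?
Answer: 45397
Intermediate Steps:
k(f) = -1 + 4*f
M(I, x) = 15 + I + x (M(I, x) = (I + x) + (-1 + 4*4) = (I + x) + (-1 + 16) = (I + x) + 15 = 15 + I + x)
4127*M(-2, -2) = 4127*(15 - 2 - 2) = 4127*11 = 45397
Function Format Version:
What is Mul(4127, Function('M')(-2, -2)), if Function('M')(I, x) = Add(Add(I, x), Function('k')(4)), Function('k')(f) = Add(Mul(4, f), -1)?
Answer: 45397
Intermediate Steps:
Function('k')(f) = Add(-1, Mul(4, f))
Function('M')(I, x) = Add(15, I, x) (Function('M')(I, x) = Add(Add(I, x), Add(-1, Mul(4, 4))) = Add(Add(I, x), Add(-1, 16)) = Add(Add(I, x), 15) = Add(15, I, x))
Mul(4127, Function('M')(-2, -2)) = Mul(4127, Add(15, -2, -2)) = Mul(4127, 11) = 45397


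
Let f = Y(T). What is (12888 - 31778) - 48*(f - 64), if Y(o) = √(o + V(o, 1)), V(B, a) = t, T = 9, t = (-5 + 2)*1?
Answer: -15818 - 48*√6 ≈ -15936.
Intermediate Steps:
t = -3 (t = -3*1 = -3)
V(B, a) = -3
Y(o) = √(-3 + o) (Y(o) = √(o - 3) = √(-3 + o))
f = √6 (f = √(-3 + 9) = √6 ≈ 2.4495)
(12888 - 31778) - 48*(f - 64) = (12888 - 31778) - 48*(√6 - 64) = -18890 - 48*(-64 + √6) = -18890 + (3072 - 48*√6) = -15818 - 48*√6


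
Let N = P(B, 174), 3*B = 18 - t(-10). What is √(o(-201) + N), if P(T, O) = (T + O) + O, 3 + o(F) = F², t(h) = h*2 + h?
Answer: √40762 ≈ 201.90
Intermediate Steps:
t(h) = 3*h (t(h) = 2*h + h = 3*h)
B = 16 (B = (18 - 3*(-10))/3 = (18 - 1*(-30))/3 = (18 + 30)/3 = (⅓)*48 = 16)
o(F) = -3 + F²
P(T, O) = T + 2*O (P(T, O) = (O + T) + O = T + 2*O)
N = 364 (N = 16 + 2*174 = 16 + 348 = 364)
√(o(-201) + N) = √((-3 + (-201)²) + 364) = √((-3 + 40401) + 364) = √(40398 + 364) = √40762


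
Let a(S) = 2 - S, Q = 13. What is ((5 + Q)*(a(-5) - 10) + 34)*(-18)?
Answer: 360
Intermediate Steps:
((5 + Q)*(a(-5) - 10) + 34)*(-18) = ((5 + 13)*((2 - 1*(-5)) - 10) + 34)*(-18) = (18*((2 + 5) - 10) + 34)*(-18) = (18*(7 - 10) + 34)*(-18) = (18*(-3) + 34)*(-18) = (-54 + 34)*(-18) = -20*(-18) = 360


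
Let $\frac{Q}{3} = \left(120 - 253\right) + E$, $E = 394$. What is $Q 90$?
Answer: $70470$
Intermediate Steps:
$Q = 783$ ($Q = 3 \left(\left(120 - 253\right) + 394\right) = 3 \left(-133 + 394\right) = 3 \cdot 261 = 783$)
$Q 90 = 783 \cdot 90 = 70470$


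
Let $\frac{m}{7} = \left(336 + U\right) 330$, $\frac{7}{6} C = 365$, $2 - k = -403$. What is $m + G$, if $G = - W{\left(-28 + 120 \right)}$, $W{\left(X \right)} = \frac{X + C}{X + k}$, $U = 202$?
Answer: $\frac{4323628786}{3479} \approx 1.2428 \cdot 10^{6}$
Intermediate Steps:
$k = 405$ ($k = 2 - -403 = 2 + 403 = 405$)
$C = \frac{2190}{7}$ ($C = \frac{6}{7} \cdot 365 = \frac{2190}{7} \approx 312.86$)
$W{\left(X \right)} = \frac{\frac{2190}{7} + X}{405 + X}$ ($W{\left(X \right)} = \frac{X + \frac{2190}{7}}{X + 405} = \frac{\frac{2190}{7} + X}{405 + X}$)
$m = 1242780$ ($m = 7 \left(336 + 202\right) 330 = 7 \cdot 538 \cdot 330 = 7 \cdot 177540 = 1242780$)
$G = - \frac{2834}{3479}$ ($G = - \frac{\frac{2190}{7} + \left(-28 + 120\right)}{405 + \left(-28 + 120\right)} = - \frac{\frac{2190}{7} + 92}{405 + 92} = - \frac{2834}{497 \cdot 7} = \left(-1\right) \frac{2834}{3479} = - \frac{2834}{3479} \approx -0.8146$)
$m + G = 1242780 - \frac{2834}{3479} = \frac{4323628786}{3479}$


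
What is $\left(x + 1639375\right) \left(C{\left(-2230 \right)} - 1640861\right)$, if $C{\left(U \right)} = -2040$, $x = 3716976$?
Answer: $-8799954414251$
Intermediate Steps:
$\left(x + 1639375\right) \left(C{\left(-2230 \right)} - 1640861\right) = \left(3716976 + 1639375\right) \left(-2040 - 1640861\right) = 5356351 \left(-1642901\right) = -8799954414251$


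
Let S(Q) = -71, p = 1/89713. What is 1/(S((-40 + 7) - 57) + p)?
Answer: -89713/6369622 ≈ -0.014085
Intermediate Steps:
p = 1/89713 ≈ 1.1147e-5
1/(S((-40 + 7) - 57) + p) = 1/(-71 + 1/89713) = 1/(-6369622/89713) = -89713/6369622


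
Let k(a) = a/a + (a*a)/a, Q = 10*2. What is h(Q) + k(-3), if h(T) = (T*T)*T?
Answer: 7998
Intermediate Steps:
Q = 20
h(T) = T³ (h(T) = T²*T = T³)
k(a) = 1 + a (k(a) = 1 + a²/a = 1 + a)
h(Q) + k(-3) = 20³ + (1 - 3) = 8000 - 2 = 7998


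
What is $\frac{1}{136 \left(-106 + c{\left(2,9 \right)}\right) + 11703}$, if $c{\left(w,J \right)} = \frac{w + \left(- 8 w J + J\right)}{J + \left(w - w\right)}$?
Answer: $- \frac{9}{42505} \approx -0.00021174$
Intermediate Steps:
$c{\left(w,J \right)} = \frac{J + w - 8 J w}{J}$ ($c{\left(w,J \right)} = \frac{w - \left(- J + 8 J w\right)}{J + 0} = \frac{w - \left(- J + 8 J w\right)}{J} = \frac{J + w - 8 J w}{J}$)
$\frac{1}{136 \left(-106 + c{\left(2,9 \right)}\right) + 11703} = \frac{1}{136 \left(-106 + \left(1 - 16 + \frac{2}{9}\right)\right) + 11703} = \frac{1}{136 \left(-106 - \frac{133}{9}\right) + 11703} = \frac{1}{136 \left(- \frac{1087}{9}\right) + 11703} = \frac{1}{- \frac{147832}{9} + 11703} = \frac{1}{- \frac{42505}{9}} = - \frac{9}{42505}$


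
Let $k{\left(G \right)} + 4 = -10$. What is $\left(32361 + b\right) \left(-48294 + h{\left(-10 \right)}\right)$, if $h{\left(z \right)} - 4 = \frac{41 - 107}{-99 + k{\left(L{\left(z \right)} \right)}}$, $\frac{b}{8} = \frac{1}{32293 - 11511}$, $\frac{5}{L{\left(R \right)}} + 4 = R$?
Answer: $- \frac{1834888502941120}{1174183} \approx -1.5627 \cdot 10^{9}$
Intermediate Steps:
$L{\left(R \right)} = \frac{5}{-4 + R}$
$b = \frac{4}{10391}$ ($b = \frac{8}{32293 - 11511} = \frac{8}{20782} = 8 \cdot \frac{1}{20782} = \frac{4}{10391} \approx 0.00038495$)
$k{\left(G \right)} = -14$ ($k{\left(G \right)} = -4 - 10 = -14$)
$h{\left(z \right)} = \frac{518}{113}$ ($h{\left(z \right)} = 4 + \frac{41 - 107}{-99 - 14} = 4 + \frac{41 - 107}{-113} = 4 - - \frac{66}{113} = 4 + \frac{66}{113} = \frac{518}{113}$)
$\left(32361 + b\right) \left(-48294 + h{\left(-10 \right)}\right) = \left(32361 + \frac{4}{10391}\right) \left(-48294 + \frac{518}{113}\right) = \frac{336263155}{10391} \left(- \frac{5456704}{113}\right) = - \frac{1834888502941120}{1174183}$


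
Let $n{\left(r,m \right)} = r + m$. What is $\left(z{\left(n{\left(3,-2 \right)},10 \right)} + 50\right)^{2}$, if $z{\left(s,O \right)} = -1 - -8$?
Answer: $3249$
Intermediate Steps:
$n{\left(r,m \right)} = m + r$
$z{\left(s,O \right)} = 7$ ($z{\left(s,O \right)} = -1 + 8 = 7$)
$\left(z{\left(n{\left(3,-2 \right)},10 \right)} + 50\right)^{2} = \left(7 + 50\right)^{2} = 57^{2} = 3249$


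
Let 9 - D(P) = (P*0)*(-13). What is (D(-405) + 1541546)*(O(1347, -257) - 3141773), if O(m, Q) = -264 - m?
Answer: -4845699322120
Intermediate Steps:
D(P) = 9 (D(P) = 9 - P*0*(-13) = 9 - 0*(-13) = 9 - 1*0 = 9 + 0 = 9)
(D(-405) + 1541546)*(O(1347, -257) - 3141773) = (9 + 1541546)*((-264 - 1*1347) - 3141773) = 1541555*((-264 - 1347) - 3141773) = 1541555*(-1611 - 3141773) = 1541555*(-3143384) = -4845699322120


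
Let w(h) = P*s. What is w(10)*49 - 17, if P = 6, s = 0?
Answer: -17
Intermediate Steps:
w(h) = 0 (w(h) = 6*0 = 0)
w(10)*49 - 17 = 0*49 - 17 = 0 - 17 = -17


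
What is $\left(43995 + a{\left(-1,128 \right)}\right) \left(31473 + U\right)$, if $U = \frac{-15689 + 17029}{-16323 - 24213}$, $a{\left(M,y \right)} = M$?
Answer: $\frac{7015878192859}{5067} \approx 1.3846 \cdot 10^{9}$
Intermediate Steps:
$U = - \frac{335}{10134}$ ($U = \frac{1340}{-40536} = 1340 \left(- \frac{1}{40536}\right) = - \frac{335}{10134} \approx -0.033057$)
$\left(43995 + a{\left(-1,128 \right)}\right) \left(31473 + U\right) = \left(43995 - 1\right) \left(31473 - \frac{335}{10134}\right) = 43994 \cdot \frac{318947047}{10134} = \frac{7015878192859}{5067}$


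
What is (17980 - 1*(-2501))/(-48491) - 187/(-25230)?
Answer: -507667813/1223427930 ≈ -0.41496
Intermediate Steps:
(17980 - 1*(-2501))/(-48491) - 187/(-25230) = (17980 + 2501)*(-1/48491) - 187*(-1/25230) = 20481*(-1/48491) + 187/25230 = -20481/48491 + 187/25230 = -507667813/1223427930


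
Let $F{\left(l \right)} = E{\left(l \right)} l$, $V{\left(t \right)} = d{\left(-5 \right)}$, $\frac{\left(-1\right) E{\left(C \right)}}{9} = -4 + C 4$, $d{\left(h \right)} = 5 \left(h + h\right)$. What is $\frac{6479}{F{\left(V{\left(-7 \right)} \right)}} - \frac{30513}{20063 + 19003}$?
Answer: $- \frac{29943157}{35159400} \approx -0.85164$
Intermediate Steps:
$d{\left(h \right)} = 10 h$ ($d{\left(h \right)} = 5 \cdot 2 h = 10 h$)
$E{\left(C \right)} = 36 - 36 C$ ($E{\left(C \right)} = - 9 \left(-4 + C 4\right) = - 9 \left(-4 + 4 C\right) = 36 - 36 C$)
$V{\left(t \right)} = -50$ ($V{\left(t \right)} = 10 \left(-5\right) = -50$)
$F{\left(l \right)} = l \left(36 - 36 l\right)$ ($F{\left(l \right)} = \left(36 - 36 l\right) l = l \left(36 - 36 l\right)$)
$\frac{6479}{F{\left(V{\left(-7 \right)} \right)}} - \frac{30513}{20063 + 19003} = \frac{6479}{36 \left(-50\right) \left(1 - -50\right)} - \frac{30513}{20063 + 19003} = \frac{6479}{36 \left(-50\right) \left(1 + 50\right)} - \frac{30513}{39066} = \frac{6479}{36 \left(-50\right) 51} - \frac{10171}{13022} = \frac{6479}{-91800} - \frac{10171}{13022} = 6479 \left(- \frac{1}{91800}\right) - \frac{10171}{13022} = - \frac{6479}{91800} - \frac{10171}{13022} = - \frac{29943157}{35159400}$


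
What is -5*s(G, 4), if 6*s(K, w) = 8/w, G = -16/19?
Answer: -5/3 ≈ -1.6667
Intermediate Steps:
G = -16/19 (G = -16*1/19 = -16/19 ≈ -0.84210)
s(K, w) = 4/(3*w) (s(K, w) = (8/w)/6 = 4/(3*w))
-5*s(G, 4) = -20/(3*4) = -5*1/3 = -5/3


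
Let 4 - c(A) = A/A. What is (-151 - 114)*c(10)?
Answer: -795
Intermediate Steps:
c(A) = 3 (c(A) = 4 - A/A = 4 - 1*1 = 4 - 1 = 3)
(-151 - 114)*c(10) = (-151 - 114)*3 = -265*3 = -795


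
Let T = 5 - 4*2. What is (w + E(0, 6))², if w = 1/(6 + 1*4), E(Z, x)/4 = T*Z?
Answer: 1/100 ≈ 0.010000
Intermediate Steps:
T = -3 (T = 5 - 8 = -3)
E(Z, x) = -12*Z (E(Z, x) = 4*(-3*Z) = -12*Z)
w = ⅒ (w = 1/(6 + 4) = 1/10 = ⅒ ≈ 0.10000)
(w + E(0, 6))² = (⅒ - 12*0)² = (⅒ + 0)² = (⅒)² = 1/100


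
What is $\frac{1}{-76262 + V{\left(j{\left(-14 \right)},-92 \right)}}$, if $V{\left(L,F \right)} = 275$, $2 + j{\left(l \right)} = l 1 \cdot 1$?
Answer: $- \frac{1}{75987} \approx -1.316 \cdot 10^{-5}$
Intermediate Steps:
$j{\left(l \right)} = -2 + l$ ($j{\left(l \right)} = -2 + l 1 \cdot 1 = -2 + l 1 = -2 + l$)
$\frac{1}{-76262 + V{\left(j{\left(-14 \right)},-92 \right)}} = \frac{1}{-76262 + 275} = \frac{1}{-75987} = - \frac{1}{75987}$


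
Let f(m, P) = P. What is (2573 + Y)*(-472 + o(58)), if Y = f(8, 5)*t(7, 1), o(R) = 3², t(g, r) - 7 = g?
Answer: -1223709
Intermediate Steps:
t(g, r) = 7 + g
o(R) = 9
Y = 70 (Y = 5*(7 + 7) = 5*14 = 70)
(2573 + Y)*(-472 + o(58)) = (2573 + 70)*(-472 + 9) = 2643*(-463) = -1223709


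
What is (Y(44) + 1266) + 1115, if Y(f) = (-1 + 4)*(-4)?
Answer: 2369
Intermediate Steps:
Y(f) = -12 (Y(f) = 3*(-4) = -12)
(Y(44) + 1266) + 1115 = (-12 + 1266) + 1115 = 1254 + 1115 = 2369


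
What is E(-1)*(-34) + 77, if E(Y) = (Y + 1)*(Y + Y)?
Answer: 77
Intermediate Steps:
E(Y) = 2*Y*(1 + Y) (E(Y) = (1 + Y)*(2*Y) = 2*Y*(1 + Y))
E(-1)*(-34) + 77 = (2*(-1)*(1 - 1))*(-34) + 77 = (2*(-1)*0)*(-34) + 77 = 0*(-34) + 77 = 0 + 77 = 77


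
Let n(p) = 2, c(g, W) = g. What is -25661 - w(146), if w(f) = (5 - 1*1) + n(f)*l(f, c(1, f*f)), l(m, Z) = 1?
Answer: -25667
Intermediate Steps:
w(f) = 6 (w(f) = (5 - 1*1) + 2*1 = (5 - 1) + 2 = 4 + 2 = 6)
-25661 - w(146) = -25661 - 1*6 = -25661 - 6 = -25667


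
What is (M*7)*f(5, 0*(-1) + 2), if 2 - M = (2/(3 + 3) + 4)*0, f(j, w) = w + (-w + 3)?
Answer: 42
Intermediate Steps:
f(j, w) = 3 (f(j, w) = w + (3 - w) = 3)
M = 2 (M = 2 - (2/(3 + 3) + 4)*0 = 2 - (2/6 + 4)*0 = 2 - ((1/6)*2 + 4)*0 = 2 - (1/3 + 4)*0 = 2 - 13*0/3 = 2 - 1*0 = 2 + 0 = 2)
(M*7)*f(5, 0*(-1) + 2) = (2*7)*3 = 14*3 = 42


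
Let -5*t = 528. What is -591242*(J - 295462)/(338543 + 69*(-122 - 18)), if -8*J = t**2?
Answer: 4387842196316/8222075 ≈ 5.3367e+5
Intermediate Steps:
t = -528/5 (t = -1/5*528 = -528/5 ≈ -105.60)
J = -34848/25 (J = -(-528/5)**2/8 = -1/8*278784/25 = -34848/25 ≈ -1393.9)
-591242*(J - 295462)/(338543 + 69*(-122 - 18)) = -591242*(-34848/25 - 295462)/(338543 + 69*(-122 - 18)) = -591242*(-7421398/(25*(338543 + 69*(-140)))) = -591242*(-7421398/(25*(338543 - 9660))) = -591242/(328883*(-25/7421398)) = -591242/(-8222075/7421398) = -591242*(-7421398/8222075) = 4387842196316/8222075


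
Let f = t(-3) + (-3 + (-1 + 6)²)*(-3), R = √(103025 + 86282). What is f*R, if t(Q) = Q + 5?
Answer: -64*√189307 ≈ -27846.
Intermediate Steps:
R = √189307 ≈ 435.09
t(Q) = 5 + Q
f = -64 (f = (5 - 3) + (-3 + (-1 + 6)²)*(-3) = 2 + (-3 + 5²)*(-3) = 2 + (-3 + 25)*(-3) = 2 + 22*(-3) = 2 - 66 = -64)
f*R = -64*√189307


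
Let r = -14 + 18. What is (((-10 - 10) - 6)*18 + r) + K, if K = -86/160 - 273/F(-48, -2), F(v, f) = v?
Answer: -9177/20 ≈ -458.85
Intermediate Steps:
r = 4
K = 103/20 (K = -86/160 - 273/(-48) = -86*1/160 - 273*(-1/48) = -43/80 + 91/16 = 103/20 ≈ 5.1500)
(((-10 - 10) - 6)*18 + r) + K = (((-10 - 10) - 6)*18 + 4) + 103/20 = ((-20 - 6)*18 + 4) + 103/20 = (-26*18 + 4) + 103/20 = (-468 + 4) + 103/20 = -464 + 103/20 = -9177/20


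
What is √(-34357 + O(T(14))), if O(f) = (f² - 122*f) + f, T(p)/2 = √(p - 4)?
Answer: I*√(34317 + 242*√10) ≈ 187.3*I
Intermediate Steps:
T(p) = 2*√(-4 + p) (T(p) = 2*√(p - 4) = 2*√(-4 + p))
O(f) = f² - 121*f
√(-34357 + O(T(14))) = √(-34357 + (2*√(-4 + 14))*(-121 + 2*√(-4 + 14))) = √(-34357 + (2*√10)*(-121 + 2*√10)) = √(-34357 + 2*√10*(-121 + 2*√10))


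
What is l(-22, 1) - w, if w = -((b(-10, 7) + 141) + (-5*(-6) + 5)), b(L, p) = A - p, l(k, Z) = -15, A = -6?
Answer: 148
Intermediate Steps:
b(L, p) = -6 - p
w = -163 (w = -(((-6 - 1*7) + 141) + (-5*(-6) + 5)) = -(((-6 - 7) + 141) + (30 + 5)) = -((-13 + 141) + 35) = -(128 + 35) = -1*163 = -163)
l(-22, 1) - w = -15 - 1*(-163) = -15 + 163 = 148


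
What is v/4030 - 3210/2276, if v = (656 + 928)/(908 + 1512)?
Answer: -177853641/126118850 ≈ -1.4102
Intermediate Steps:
v = 36/55 (v = 1584/2420 = 1584*(1/2420) = 36/55 ≈ 0.65455)
v/4030 - 3210/2276 = (36/55)/4030 - 3210/2276 = (36/55)*(1/4030) - 3210*1/2276 = 18/110825 - 1605/1138 = -177853641/126118850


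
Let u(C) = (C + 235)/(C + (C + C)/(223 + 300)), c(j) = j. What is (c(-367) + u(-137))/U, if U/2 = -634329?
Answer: 3778247/13035460950 ≈ 0.00028984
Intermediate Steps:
U = -1268658 (U = 2*(-634329) = -1268658)
u(C) = 523*(235 + C)/(525*C) (u(C) = (235 + C)/(C + (2*C)/523) = (235 + C)/(C + (2*C)*(1/523)) = (235 + C)/(C + 2*C/523) = (235 + C)/((525*C/523)) = (235 + C)*(523/(525*C)) = 523*(235 + C)/(525*C))
(c(-367) + u(-137))/U = (-367 + (523/525)*(235 - 137)/(-137))/(-1268658) = (-367 + (523/525)*(-1/137)*98)*(-1/1268658) = (-367 - 7322/10275)*(-1/1268658) = -3778247/10275*(-1/1268658) = 3778247/13035460950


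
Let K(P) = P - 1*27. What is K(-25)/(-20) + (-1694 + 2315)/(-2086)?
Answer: 24013/10430 ≈ 2.3023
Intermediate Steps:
K(P) = -27 + P (K(P) = P - 27 = -27 + P)
K(-25)/(-20) + (-1694 + 2315)/(-2086) = (-27 - 25)/(-20) + (-1694 + 2315)/(-2086) = -52*(-1/20) + 621*(-1/2086) = 13/5 - 621/2086 = 24013/10430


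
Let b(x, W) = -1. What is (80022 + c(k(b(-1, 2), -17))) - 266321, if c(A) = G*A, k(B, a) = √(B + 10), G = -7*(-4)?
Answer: -186215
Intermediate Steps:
G = 28
k(B, a) = √(10 + B)
c(A) = 28*A
(80022 + c(k(b(-1, 2), -17))) - 266321 = (80022 + 28*√(10 - 1)) - 266321 = (80022 + 28*√9) - 266321 = (80022 + 28*3) - 266321 = (80022 + 84) - 266321 = 80106 - 266321 = -186215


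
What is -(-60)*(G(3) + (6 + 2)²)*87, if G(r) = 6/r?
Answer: 344520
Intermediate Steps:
-(-60)*(G(3) + (6 + 2)²)*87 = -(-60)*(6/3 + (6 + 2)²)*87 = -(-60)*(6*(⅓) + 8²)*87 = -(-60)*(2 + 64)*87 = -(-60)*66*87 = -30*(-132)*87 = 3960*87 = 344520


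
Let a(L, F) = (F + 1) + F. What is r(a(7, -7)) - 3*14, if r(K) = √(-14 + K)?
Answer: -42 + 3*I*√3 ≈ -42.0 + 5.1962*I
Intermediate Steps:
a(L, F) = 1 + 2*F (a(L, F) = (1 + F) + F = 1 + 2*F)
r(a(7, -7)) - 3*14 = √(-14 + (1 + 2*(-7))) - 3*14 = √(-14 + (1 - 14)) - 1*42 = √(-14 - 13) - 42 = √(-27) - 42 = 3*I*√3 - 42 = -42 + 3*I*√3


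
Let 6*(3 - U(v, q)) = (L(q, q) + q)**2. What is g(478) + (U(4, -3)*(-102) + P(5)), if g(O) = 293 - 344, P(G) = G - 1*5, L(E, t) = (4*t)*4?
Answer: 43860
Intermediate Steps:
L(E, t) = 16*t
P(G) = -5 + G (P(G) = G - 5 = -5 + G)
U(v, q) = 3 - 289*q**2/6 (U(v, q) = 3 - (16*q + q)**2/6 = 3 - 289*q**2/6)
g(O) = -51
g(478) + (U(4, -3)*(-102) + P(5)) = -51 + ((3 - 289/6*(-3)**2)*(-102) + (-5 + 5)) = -51 + ((3 - 289/6*9)*(-102) + 0) = -51 + ((3 - 867/2)*(-102) + 0) = -51 + (-861/2*(-102) + 0) = -51 + (43911 + 0) = -51 + 43911 = 43860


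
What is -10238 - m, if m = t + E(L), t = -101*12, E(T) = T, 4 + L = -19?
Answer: -9003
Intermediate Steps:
L = -23 (L = -4 - 19 = -23)
t = -1212
m = -1235 (m = -1212 - 23 = -1235)
-10238 - m = -10238 - 1*(-1235) = -10238 + 1235 = -9003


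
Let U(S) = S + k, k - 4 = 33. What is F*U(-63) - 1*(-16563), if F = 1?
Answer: 16537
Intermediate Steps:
k = 37 (k = 4 + 33 = 37)
U(S) = 37 + S (U(S) = S + 37 = 37 + S)
F*U(-63) - 1*(-16563) = 1*(37 - 63) - 1*(-16563) = 1*(-26) + 16563 = -26 + 16563 = 16537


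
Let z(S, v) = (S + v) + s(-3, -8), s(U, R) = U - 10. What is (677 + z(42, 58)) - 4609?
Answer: -3845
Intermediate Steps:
s(U, R) = -10 + U
z(S, v) = -13 + S + v (z(S, v) = (S + v) + (-10 - 3) = (S + v) - 13 = -13 + S + v)
(677 + z(42, 58)) - 4609 = (677 + (-13 + 42 + 58)) - 4609 = (677 + 87) - 4609 = 764 - 4609 = -3845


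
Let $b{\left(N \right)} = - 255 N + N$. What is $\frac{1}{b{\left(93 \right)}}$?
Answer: $- \frac{1}{23622} \approx -4.2333 \cdot 10^{-5}$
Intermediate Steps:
$b{\left(N \right)} = - 254 N$
$\frac{1}{b{\left(93 \right)}} = \frac{1}{\left(-254\right) 93} = \frac{1}{-23622} = - \frac{1}{23622}$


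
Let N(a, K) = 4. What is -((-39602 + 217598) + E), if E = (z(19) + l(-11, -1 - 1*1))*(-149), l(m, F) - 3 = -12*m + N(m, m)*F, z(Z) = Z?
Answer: -156242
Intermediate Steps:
l(m, F) = 3 - 12*m + 4*F (l(m, F) = 3 + (-12*m + 4*F) = 3 - 12*m + 4*F)
E = -21754 (E = (19 + (3 - 12*(-11) + 4*(-1 - 1*1)))*(-149) = (19 + (3 + 132 + 4*(-1 - 1)))*(-149) = (19 + (3 + 132 + 4*(-2)))*(-149) = (19 + (3 + 132 - 8))*(-149) = (19 + 127)*(-149) = 146*(-149) = -21754)
-((-39602 + 217598) + E) = -((-39602 + 217598) - 21754) = -(177996 - 21754) = -1*156242 = -156242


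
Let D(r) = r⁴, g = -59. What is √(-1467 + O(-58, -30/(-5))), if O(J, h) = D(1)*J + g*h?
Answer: I*√1879 ≈ 43.347*I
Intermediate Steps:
O(J, h) = J - 59*h (O(J, h) = 1⁴*J - 59*h = 1*J - 59*h = J - 59*h)
√(-1467 + O(-58, -30/(-5))) = √(-1467 + (-58 - (-1770)/(-5))) = √(-1467 + (-58 - (-1770)*(-1)/5)) = √(-1467 + (-58 - 59*6)) = √(-1467 + (-58 - 354)) = √(-1467 - 412) = √(-1879) = I*√1879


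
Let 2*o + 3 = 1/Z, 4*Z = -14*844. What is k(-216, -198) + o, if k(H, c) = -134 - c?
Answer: 369249/5908 ≈ 62.500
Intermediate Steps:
Z = -2954 (Z = (-14*844)/4 = (¼)*(-11816) = -2954)
o = -8863/5908 (o = -3/2 + (½)/(-2954) = -3/2 + (½)*(-1/2954) = -3/2 - 1/5908 = -8863/5908 ≈ -1.5002)
k(-216, -198) + o = (-134 - 1*(-198)) - 8863/5908 = (-134 + 198) - 8863/5908 = 64 - 8863/5908 = 369249/5908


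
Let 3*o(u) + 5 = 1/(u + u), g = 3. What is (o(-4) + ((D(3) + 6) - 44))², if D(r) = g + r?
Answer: 654481/576 ≈ 1136.3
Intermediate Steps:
D(r) = 3 + r
o(u) = -5/3 + 1/(6*u) (o(u) = -5/3 + 1/(3*(u + u)) = -5/3 + 1/(3*((2*u))) = -5/3 + (1/(2*u))/3 = -5/3 + 1/(6*u))
(o(-4) + ((D(3) + 6) - 44))² = ((⅙)*(1 - 10*(-4))/(-4) + (((3 + 3) + 6) - 44))² = ((⅙)*(-¼)*(1 + 40) + ((6 + 6) - 44))² = ((⅙)*(-¼)*41 + (12 - 44))² = (-41/24 - 32)² = (-809/24)² = 654481/576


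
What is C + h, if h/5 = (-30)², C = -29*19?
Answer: 3949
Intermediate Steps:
C = -551
h = 4500 (h = 5*(-30)² = 5*900 = 4500)
C + h = -551 + 4500 = 3949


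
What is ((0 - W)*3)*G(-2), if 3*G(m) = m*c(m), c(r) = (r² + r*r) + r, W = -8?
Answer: -96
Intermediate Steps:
c(r) = r + 2*r² (c(r) = (r² + r²) + r = 2*r² + r = r + 2*r²)
G(m) = m²*(1 + 2*m)/3 (G(m) = (m*(m*(1 + 2*m)))/3 = (m²*(1 + 2*m))/3 = m²*(1 + 2*m)/3)
((0 - W)*3)*G(-2) = ((0 - 1*(-8))*3)*((⅓)*(-2)²*(1 + 2*(-2))) = ((0 + 8)*3)*((⅓)*4*(1 - 4)) = (8*3)*((⅓)*4*(-3)) = 24*(-4) = -96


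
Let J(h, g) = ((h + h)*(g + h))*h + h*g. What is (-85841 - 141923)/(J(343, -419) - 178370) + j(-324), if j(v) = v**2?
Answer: 1911060489124/18204735 ≈ 1.0498e+5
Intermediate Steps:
J(h, g) = g*h + 2*h**2*(g + h) (J(h, g) = ((2*h)*(g + h))*h + g*h = (2*h*(g + h))*h + g*h = 2*h**2*(g + h) + g*h = g*h + 2*h**2*(g + h))
(-85841 - 141923)/(J(343, -419) - 178370) + j(-324) = (-85841 - 141923)/(343*(-419 + 2*343**2 + 2*(-419)*343) - 178370) + (-324)**2 = -227764/(343*(-419 + 2*117649 - 287434) - 178370) + 104976 = -227764/(343*(-419 + 235298 - 287434) - 178370) + 104976 = -227764/(343*(-52555) - 178370) + 104976 = -227764/(-18026365 - 178370) + 104976 = -227764/(-18204735) + 104976 = -227764*(-1/18204735) + 104976 = 227764/18204735 + 104976 = 1911060489124/18204735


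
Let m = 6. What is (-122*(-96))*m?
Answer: 70272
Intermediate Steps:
(-122*(-96))*m = -122*(-96)*6 = 11712*6 = 70272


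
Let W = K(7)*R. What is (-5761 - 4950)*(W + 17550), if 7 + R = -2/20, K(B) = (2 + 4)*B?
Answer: -923920149/5 ≈ -1.8478e+8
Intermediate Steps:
K(B) = 6*B
R = -71/10 (R = -7 - 2/20 = -7 - 2*1/20 = -7 - 1/10 = -71/10 ≈ -7.1000)
W = -1491/5 (W = (6*7)*(-71/10) = 42*(-71/10) = -1491/5 ≈ -298.20)
(-5761 - 4950)*(W + 17550) = (-5761 - 4950)*(-1491/5 + 17550) = -10711*86259/5 = -923920149/5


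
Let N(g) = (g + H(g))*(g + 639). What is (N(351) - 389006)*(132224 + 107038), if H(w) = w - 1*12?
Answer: 70365518628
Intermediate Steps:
H(w) = -12 + w (H(w) = w - 12 = -12 + w)
N(g) = (-12 + 2*g)*(639 + g) (N(g) = (g + (-12 + g))*(g + 639) = (-12 + 2*g)*(639 + g))
(N(351) - 389006)*(132224 + 107038) = ((-7668 + 2*351² + 1266*351) - 389006)*(132224 + 107038) = ((-7668 + 2*123201 + 444366) - 389006)*239262 = ((-7668 + 246402 + 444366) - 389006)*239262 = (683100 - 389006)*239262 = 294094*239262 = 70365518628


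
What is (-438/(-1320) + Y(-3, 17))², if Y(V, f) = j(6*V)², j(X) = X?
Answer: 5091250609/48400 ≈ 1.0519e+5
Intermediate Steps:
Y(V, f) = 36*V² (Y(V, f) = (6*V)² = 36*V²)
(-438/(-1320) + Y(-3, 17))² = (-438/(-1320) + 36*(-3)²)² = (-438*(-1/1320) + 36*9)² = (73/220 + 324)² = (71353/220)² = 5091250609/48400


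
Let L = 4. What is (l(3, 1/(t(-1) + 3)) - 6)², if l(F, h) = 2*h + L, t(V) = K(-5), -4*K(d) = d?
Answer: 676/289 ≈ 2.3391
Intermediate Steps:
K(d) = -d/4
t(V) = 5/4 (t(V) = -¼*(-5) = 5/4)
l(F, h) = 4 + 2*h (l(F, h) = 2*h + 4 = 4 + 2*h)
(l(3, 1/(t(-1) + 3)) - 6)² = ((4 + 2/(5/4 + 3)) - 6)² = ((4 + 2/(17/4)) - 6)² = ((4 + 2*(4/17)) - 6)² = ((4 + 8/17) - 6)² = (76/17 - 6)² = (-26/17)² = 676/289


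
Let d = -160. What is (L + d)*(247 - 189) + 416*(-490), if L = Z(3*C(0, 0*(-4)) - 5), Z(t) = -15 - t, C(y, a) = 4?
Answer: -214396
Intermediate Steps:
L = -22 (L = -15 - (3*4 - 5) = -15 - (12 - 5) = -15 - 1*7 = -15 - 7 = -22)
(L + d)*(247 - 189) + 416*(-490) = (-22 - 160)*(247 - 189) + 416*(-490) = -182*58 - 203840 = -10556 - 203840 = -214396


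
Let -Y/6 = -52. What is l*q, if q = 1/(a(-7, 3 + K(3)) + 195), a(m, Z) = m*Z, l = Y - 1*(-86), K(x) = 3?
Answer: 398/153 ≈ 2.6013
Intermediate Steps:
Y = 312 (Y = -6*(-52) = 312)
l = 398 (l = 312 - 1*(-86) = 312 + 86 = 398)
a(m, Z) = Z*m
q = 1/153 (q = 1/((3 + 3)*(-7) + 195) = 1/(6*(-7) + 195) = 1/(-42 + 195) = 1/153 ≈ 0.0065359)
l*q = 398*(1/153) = 398/153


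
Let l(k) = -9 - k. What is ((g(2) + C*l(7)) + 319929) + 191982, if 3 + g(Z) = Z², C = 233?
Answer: 508184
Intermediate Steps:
g(Z) = -3 + Z²
((g(2) + C*l(7)) + 319929) + 191982 = (((-3 + 2²) + 233*(-9 - 1*7)) + 319929) + 191982 = (((-3 + 4) + 233*(-9 - 7)) + 319929) + 191982 = ((1 + 233*(-16)) + 319929) + 191982 = ((1 - 3728) + 319929) + 191982 = (-3727 + 319929) + 191982 = 316202 + 191982 = 508184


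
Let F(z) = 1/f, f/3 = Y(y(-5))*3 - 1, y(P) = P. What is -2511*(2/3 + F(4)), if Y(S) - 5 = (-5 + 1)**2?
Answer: -3375/2 ≈ -1687.5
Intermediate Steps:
Y(S) = 21 (Y(S) = 5 + (-5 + 1)**2 = 5 + (-4)**2 = 5 + 16 = 21)
f = 186 (f = 3*(21*3 - 1) = 3*(63 - 1) = 3*62 = 186)
F(z) = 1/186
-2511*(2/3 + F(4)) = -2511*(2/3 + 1/186) = -3375/2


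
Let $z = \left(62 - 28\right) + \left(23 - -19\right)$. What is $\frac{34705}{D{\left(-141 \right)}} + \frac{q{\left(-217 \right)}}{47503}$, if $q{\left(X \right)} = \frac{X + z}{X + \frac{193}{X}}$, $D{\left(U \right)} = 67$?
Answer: $\frac{24753480721}{47788018} \approx 517.99$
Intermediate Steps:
$z = 76$ ($z = 34 + \left(23 + 19\right) = 34 + 42 = 76$)
$q{\left(X \right)} = \frac{76 + X}{X + \frac{193}{X}}$ ($q{\left(X \right)} = \frac{X + 76}{X + \frac{193}{X}} = \frac{76 + X}{X + \frac{193}{X}}$)
$\frac{34705}{D{\left(-141 \right)}} + \frac{q{\left(-217 \right)}}{47503} = \frac{34705}{67} + \frac{\left(-217\right) \frac{1}{193 + \left(-217\right)^{2}} \left(76 - 217\right)}{47503} = 34705 \cdot \frac{1}{67} + \left(-217\right) \frac{1}{193 + 47089} \left(-141\right) \frac{1}{47503} = \frac{34705}{67} + \left(-217\right) \frac{1}{47282} \left(-141\right) \frac{1}{47503} = \frac{34705}{67} + \frac{651}{1006} \cdot \frac{1}{47503} = \frac{34705}{67} + \frac{651}{47788018} = \frac{24753480721}{47788018}$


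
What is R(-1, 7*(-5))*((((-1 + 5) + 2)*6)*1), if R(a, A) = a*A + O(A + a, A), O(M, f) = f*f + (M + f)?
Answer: 42804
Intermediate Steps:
O(M, f) = M + f + f**2 (O(M, f) = f**2 + (M + f) = M + f + f**2)
R(a, A) = a + A**2 + 2*A + A*a (R(a, A) = a*A + ((A + a) + A + A**2) = A*a + (a + A**2 + 2*A) = a + A**2 + 2*A + A*a)
R(-1, 7*(-5))*((((-1 + 5) + 2)*6)*1) = (-1 + (7*(-5))**2 + 2*(7*(-5)) + (7*(-5))*(-1))*((((-1 + 5) + 2)*6)*1) = (-1 + (-35)**2 + 2*(-35) - 35*(-1))*(((4 + 2)*6)*1) = (-1 + 1225 - 70 + 35)*((6*6)*1) = 1189*(36*1) = 1189*36 = 42804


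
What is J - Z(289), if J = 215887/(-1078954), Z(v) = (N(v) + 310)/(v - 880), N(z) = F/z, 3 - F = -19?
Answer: 59813942135/184284264246 ≈ 0.32457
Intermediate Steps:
F = 22 (F = 3 - 1*(-19) = 3 + 19 = 22)
N(z) = 22/z
Z(v) = (310 + 22/v)/(-880 + v) (Z(v) = (22/v + 310)/(v - 880) = (310 + 22/v)/(-880 + v))
J = -215887/1078954 (J = 215887*(-1/1078954) = -215887/1078954 ≈ -0.20009)
J - Z(289) = -215887/1078954 - 2*(11 + 155*289)/(289*(-880 + 289)) = -215887/1078954 - 2*(11 + 44795)/(289*(-591)) = -215887/1078954 - 2*(-1)*44806/(289*591) = -215887/1078954 - 1*(-89612/170799) = -215887/1078954 + 89612/170799 = 59813942135/184284264246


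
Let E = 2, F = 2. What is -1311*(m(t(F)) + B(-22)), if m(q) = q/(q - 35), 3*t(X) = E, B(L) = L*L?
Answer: -65353350/103 ≈ -6.3450e+5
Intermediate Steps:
B(L) = L**2
t(X) = 2/3 (t(X) = (1/3)*2 = 2/3)
m(q) = q/(-35 + q)
-1311*(m(t(F)) + B(-22)) = -1311*(2/(3*(-35 + 2/3)) + (-22)**2) = -1311*(2/(3*(-103/3)) + 484) = -1311*((2/3)*(-3/103) + 484) = -1311*(-2/103 + 484) = -1311*49850/103 = -65353350/103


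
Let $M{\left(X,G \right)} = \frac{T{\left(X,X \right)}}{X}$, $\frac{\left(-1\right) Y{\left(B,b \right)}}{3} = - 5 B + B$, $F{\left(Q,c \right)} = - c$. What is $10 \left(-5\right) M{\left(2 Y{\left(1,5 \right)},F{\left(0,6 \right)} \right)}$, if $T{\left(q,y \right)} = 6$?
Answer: $- \frac{25}{2} \approx -12.5$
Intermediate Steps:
$Y{\left(B,b \right)} = 12 B$ ($Y{\left(B,b \right)} = - 3 \left(- 5 B + B\right) = - 3 \left(- 4 B\right) = 12 B$)
$M{\left(X,G \right)} = \frac{6}{X}$
$10 \left(-5\right) M{\left(2 Y{\left(1,5 \right)},F{\left(0,6 \right)} \right)} = 10 \left(-5\right) \frac{6}{2 \cdot 12 \cdot 1} = - 50 \frac{6}{2 \cdot 12} = - 50 \cdot \frac{6}{24} = - 50 \cdot 6 \cdot \frac{1}{24} = \left(-50\right) \frac{1}{4} = - \frac{25}{2}$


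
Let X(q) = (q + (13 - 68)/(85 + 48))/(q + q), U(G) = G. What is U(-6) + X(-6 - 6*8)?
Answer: -78947/14364 ≈ -5.4962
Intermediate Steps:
X(q) = (-55/133 + q)/(2*q) (X(q) = (q - 55/133)/((2*q)) = (q - 55*1/133)*(1/(2*q)) = (q - 55/133)*(1/(2*q)) = (-55/133 + q)*(1/(2*q)) = (-55/133 + q)/(2*q))
U(-6) + X(-6 - 6*8) = -6 + (-55 + 133*(-6 - 6*8))/(266*(-6 - 6*8)) = -6 + (-55 + 133*(-6 - 48))/(266*(-6 - 48)) = -6 + (1/266)*(-55 + 133*(-54))/(-54) = -6 + (1/266)*(-1/54)*(-55 - 7182) = -6 + (1/266)*(-1/54)*(-7237) = -6 + 7237/14364 = -78947/14364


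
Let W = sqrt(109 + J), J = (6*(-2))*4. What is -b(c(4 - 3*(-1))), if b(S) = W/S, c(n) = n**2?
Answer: -sqrt(61)/49 ≈ -0.15939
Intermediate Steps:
J = -48 (J = -12*4 = -48)
W = sqrt(61) (W = sqrt(109 - 48) = sqrt(61) ≈ 7.8102)
b(S) = sqrt(61)/S
-b(c(4 - 3*(-1))) = -sqrt(61)/((4 - 3*(-1))**2) = -sqrt(61)/((4 + 3)**2) = -sqrt(61)/(7**2) = -sqrt(61)/49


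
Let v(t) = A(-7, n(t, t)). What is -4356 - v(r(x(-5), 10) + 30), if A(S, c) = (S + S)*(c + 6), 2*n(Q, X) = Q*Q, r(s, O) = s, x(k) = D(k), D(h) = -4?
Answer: 460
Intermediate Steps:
x(k) = -4
n(Q, X) = Q²/2 (n(Q, X) = (Q*Q)/2 = Q²/2)
A(S, c) = 2*S*(6 + c) (A(S, c) = (2*S)*(6 + c) = 2*S*(6 + c))
v(t) = -84 - 7*t² (v(t) = 2*(-7)*(6 + t²/2) = -84 - 7*t²)
-4356 - v(r(x(-5), 10) + 30) = -4356 - (-84 - 7*(-4 + 30)²) = -4356 - (-84 - 7*26²) = -4356 - (-84 - 7*676) = -4356 - (-84 - 4732) = -4356 - 1*(-4816) = -4356 + 4816 = 460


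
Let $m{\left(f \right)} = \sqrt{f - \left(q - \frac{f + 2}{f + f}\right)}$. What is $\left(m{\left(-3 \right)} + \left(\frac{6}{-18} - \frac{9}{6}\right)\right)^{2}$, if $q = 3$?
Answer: $\frac{\left(11 - i \sqrt{210}\right)^{2}}{36} \approx -2.4722 - 8.8558 i$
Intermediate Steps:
$m{\left(f \right)} = \sqrt{-3 + f + \frac{2 + f}{2 f}}$ ($m{\left(f \right)} = \sqrt{f + \left(\frac{f + 2}{f + f} - 3\right)} = \sqrt{f - \left(3 - \frac{2 + f}{2 f}\right)} = \sqrt{-3 + f + \frac{2 + f}{2 f}}$)
$\left(m{\left(-3 \right)} + \left(\frac{6}{-18} - \frac{9}{6}\right)\right)^{2} = \left(\frac{\sqrt{-10 + 4 \left(-3\right) + \frac{4}{-3}}}{2} + \left(\frac{6}{-18} - \frac{9}{6}\right)\right)^{2} = \left(\frac{\sqrt{-10 - 12 + 4 \left(- \frac{1}{3}\right)}}{2} + \left(6 \left(- \frac{1}{18}\right) - \frac{3}{2}\right)\right)^{2} = \left(\frac{\sqrt{-10 - 12 - \frac{4}{3}}}{2} - \frac{11}{6}\right)^{2} = \left(\frac{\sqrt{- \frac{70}{3}}}{2} - \frac{11}{6}\right)^{2} = \left(\frac{\frac{1}{3} i \sqrt{210}}{2} - \frac{11}{6}\right)^{2} = \left(\frac{i \sqrt{210}}{6} - \frac{11}{6}\right)^{2} = \left(- \frac{11}{6} + \frac{i \sqrt{210}}{6}\right)^{2}$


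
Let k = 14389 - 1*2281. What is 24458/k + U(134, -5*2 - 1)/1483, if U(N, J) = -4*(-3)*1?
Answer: 18208255/8978082 ≈ 2.0281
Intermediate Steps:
U(N, J) = 12 (U(N, J) = 12*1 = 12)
k = 12108 (k = 14389 - 2281 = 12108)
24458/k + U(134, -5*2 - 1)/1483 = 24458/12108 + 12/1483 = 24458*(1/12108) + 12*(1/1483) = 12229/6054 + 12/1483 = 18208255/8978082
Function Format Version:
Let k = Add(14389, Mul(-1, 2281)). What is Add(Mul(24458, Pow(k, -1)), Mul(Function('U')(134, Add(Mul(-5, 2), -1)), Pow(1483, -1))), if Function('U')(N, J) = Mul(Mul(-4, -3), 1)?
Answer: Rational(18208255, 8978082) ≈ 2.0281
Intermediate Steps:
Function('U')(N, J) = 12 (Function('U')(N, J) = Mul(12, 1) = 12)
k = 12108 (k = Add(14389, -2281) = 12108)
Add(Mul(24458, Pow(k, -1)), Mul(Function('U')(134, Add(Mul(-5, 2), -1)), Pow(1483, -1))) = Add(Mul(24458, Pow(12108, -1)), Mul(12, Pow(1483, -1))) = Add(Mul(24458, Rational(1, 12108)), Mul(12, Rational(1, 1483))) = Add(Rational(12229, 6054), Rational(12, 1483)) = Rational(18208255, 8978082)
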